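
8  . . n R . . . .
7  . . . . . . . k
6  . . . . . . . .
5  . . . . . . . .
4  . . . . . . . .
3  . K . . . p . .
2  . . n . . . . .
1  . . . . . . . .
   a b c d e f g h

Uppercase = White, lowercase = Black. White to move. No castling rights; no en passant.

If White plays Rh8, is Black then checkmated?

After Rh8: black king on h7; in check: yes, from the white rook on h8.
Black has 3 legal replies: Kxh8, Kg7, Kg6.
In check but a legal move exists → not checkmate.

no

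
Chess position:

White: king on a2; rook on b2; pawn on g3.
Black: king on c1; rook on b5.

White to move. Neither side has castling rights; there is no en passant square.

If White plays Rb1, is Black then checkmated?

no

After Rb1: black king on c1; in check: yes, from the white rook on b1.
Black has 3 legal replies: Kd2, Kc2, Rxb1.
In check but a legal move exists → not checkmate.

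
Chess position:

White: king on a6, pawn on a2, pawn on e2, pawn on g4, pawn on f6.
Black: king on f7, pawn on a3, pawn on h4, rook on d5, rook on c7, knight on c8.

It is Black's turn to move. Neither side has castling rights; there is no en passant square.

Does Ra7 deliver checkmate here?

yes

After Ra7: white king on a6; in check: yes, from the black rook on a7.
King squares — a5: attacked by Rd5; b5: attacked by Rd5; b6: attacked by Nc8; a7: attacked by Nc8; b7: attacked by Ra7.
White has no legal moves → checkmate.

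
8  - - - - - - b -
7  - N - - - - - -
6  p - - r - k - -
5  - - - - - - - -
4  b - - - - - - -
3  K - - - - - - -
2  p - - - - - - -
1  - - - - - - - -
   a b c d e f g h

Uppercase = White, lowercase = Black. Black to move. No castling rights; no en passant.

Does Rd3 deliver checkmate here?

no

After Rd3: white king on a3; in check: yes, from the black rook on d3.
White has 3 legal replies: Kb4, Kxa4, Kb2.
In check but a legal move exists → not checkmate.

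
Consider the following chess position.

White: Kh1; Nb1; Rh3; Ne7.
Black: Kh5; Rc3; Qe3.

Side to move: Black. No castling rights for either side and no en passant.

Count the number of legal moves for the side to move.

Black to move; king on h5.
In check: yes, from the white rook on h3.
Legal moves: Kg5, Kg4, Qxh3+.
Count: 3.

3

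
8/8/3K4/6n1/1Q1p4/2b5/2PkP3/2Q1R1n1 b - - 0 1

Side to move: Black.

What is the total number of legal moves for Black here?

Black to move; king on d2.
In check: yes, from the white queen on c1.
Legal moves: none.
Count: 0.

0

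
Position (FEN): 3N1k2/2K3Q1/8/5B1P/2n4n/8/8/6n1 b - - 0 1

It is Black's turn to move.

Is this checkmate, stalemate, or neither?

Black to move; black king on f8.
In check: yes, from the white queen on g7.
King squares — e7: attacked by Qg7; f7: attacked by Qg7; g7: available; e8: available; g8: attacked by Qg7.
Legal moves for Black: Ke8, Kxg7.
Black is in check but has 2 legal moves → neither.

neither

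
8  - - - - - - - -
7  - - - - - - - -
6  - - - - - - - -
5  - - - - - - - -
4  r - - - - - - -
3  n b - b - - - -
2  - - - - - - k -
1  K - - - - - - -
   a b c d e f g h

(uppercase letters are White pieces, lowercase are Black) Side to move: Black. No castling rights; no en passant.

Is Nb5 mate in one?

After Nb5: white king on a1; in check: yes, from the black rook on a4.
White has 1 legal reply: Kb2.
In check but a legal move exists → not checkmate.

no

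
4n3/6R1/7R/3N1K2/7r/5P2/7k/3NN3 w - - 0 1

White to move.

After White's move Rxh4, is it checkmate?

After Rxh4: black king on h2; in check: yes, from the white rook on h4.
King squares — g1: attacked by Rg7; h1: attacked by Rh4; g2: attacked by Ne1; g3: attacked by Rg7; h3: attacked by Rh4.
Black has no legal moves → checkmate.

yes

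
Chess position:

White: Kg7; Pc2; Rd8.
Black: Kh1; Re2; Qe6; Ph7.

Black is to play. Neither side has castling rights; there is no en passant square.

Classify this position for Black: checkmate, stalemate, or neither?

neither

Black to move; black king on h1.
In check: no.
Legal moves for Black include: Qg8+, Qe8, Qc8, Qf7+, Qe7+, Qd7+, Qh6+, Qg6+, Qf6+, Qd6, Qc6, Qb6, Qa6, Qf5, Qe5+, Qd5, Qg4+, Qe4, ... (list truncated; more exist).
Black has legal moves and is not in check → neither.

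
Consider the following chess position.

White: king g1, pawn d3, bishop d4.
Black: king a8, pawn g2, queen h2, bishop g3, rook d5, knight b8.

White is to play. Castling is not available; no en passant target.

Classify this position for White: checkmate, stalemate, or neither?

White to move; white king on g1.
In check: yes, from the black queen on h2.
King squares — f1: attacked by Pg2; h1: attacked by Pg2; f2: attacked by Bg3; g2: attacked by Qh2; h2: attacked by Bg3.
Legal moves for White: none.
In check with no legal moves → checkmate.

checkmate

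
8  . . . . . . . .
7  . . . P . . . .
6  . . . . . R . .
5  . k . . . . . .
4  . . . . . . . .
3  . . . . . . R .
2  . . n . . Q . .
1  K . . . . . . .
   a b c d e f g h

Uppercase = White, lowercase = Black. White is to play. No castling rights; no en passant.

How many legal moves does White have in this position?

4

White to move; king on a1.
In check: yes, from the black knight on c2.
Legal moves: Kb2, Ka2, Kb1, Qxc2.
Count: 4.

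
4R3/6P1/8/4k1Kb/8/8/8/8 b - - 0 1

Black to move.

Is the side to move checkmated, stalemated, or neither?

Black to move; black king on e5.
In check: yes, from the white rook on e8.
King squares — d4: available; e4: attacked by Re8; f4: attacked by Kg5; d5: available; f5: attacked by Kg5; d6: available; e6: attacked by Re8; f6: attacked by Kg5.
Legal moves for Black: Kd6, Kd5, Kd4, Bxe8.
Black is in check but has 4 legal moves → neither.

neither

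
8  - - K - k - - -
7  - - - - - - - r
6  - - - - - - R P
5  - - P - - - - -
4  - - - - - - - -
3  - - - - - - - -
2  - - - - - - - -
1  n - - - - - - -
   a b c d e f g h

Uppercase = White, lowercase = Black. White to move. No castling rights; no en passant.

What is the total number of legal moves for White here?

15

White to move; king on c8.
In check: no.
Legal moves: Kb8, Rg8+, Rg7, Rf6, Re6+, Rd6, Rc6, Rb6, Ra6, Rg5, Rg4, Rg3, Rg2, Rg1, c6.
Count: 15.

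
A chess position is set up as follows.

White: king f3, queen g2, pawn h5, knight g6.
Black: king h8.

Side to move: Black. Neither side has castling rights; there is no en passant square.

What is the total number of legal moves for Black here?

Black to move; king on h8.
In check: yes, from the white knight on g6.
Legal moves: Kg8, Kh7, Kg7.
Count: 3.

3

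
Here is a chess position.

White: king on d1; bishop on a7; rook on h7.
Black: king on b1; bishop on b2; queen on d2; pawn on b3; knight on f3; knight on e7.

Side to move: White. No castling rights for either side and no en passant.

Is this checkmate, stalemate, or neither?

White to move; white king on d1.
In check: yes, from the black queen on d2.
King squares — c1: attacked by Kb1; e1: attacked by Qd2; c2: attacked by Kb1; d2: attacked by Nf3; e2: attacked by Qd2.
Legal moves for White: none.
In check with no legal moves → checkmate.

checkmate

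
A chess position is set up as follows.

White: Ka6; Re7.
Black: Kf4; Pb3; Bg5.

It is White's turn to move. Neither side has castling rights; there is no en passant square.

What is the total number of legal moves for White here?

19

White to move; king on a6.
In check: no.
Legal moves: Re8, Rh7, Rg7, Rf7+, Rd7, Rc7, Rb7, Ra7, Re6, Re5, Re4+, Re3, Re2, Re1, Kb7, Ka7, Kb6, Kb5, Ka5.
Count: 19.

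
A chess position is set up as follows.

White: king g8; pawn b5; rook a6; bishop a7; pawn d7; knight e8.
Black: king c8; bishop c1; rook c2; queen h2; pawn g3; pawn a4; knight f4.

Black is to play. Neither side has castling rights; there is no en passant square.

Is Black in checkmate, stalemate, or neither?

Black to move; black king on c8.
In check: yes, from the white pawn on d7.
Legal moves for Black: Kd8, Kxd7, Kb7.
Black is in check but has 3 legal moves → neither.

neither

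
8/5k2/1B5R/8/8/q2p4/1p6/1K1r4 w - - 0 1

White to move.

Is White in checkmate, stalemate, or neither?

checkmate

White to move; white king on b1.
In check: yes, from the black rook on d1.
King squares — a1: attacked by Rd1; c1: attacked by Rd1; a2: attacked by Qa3; b2: attacked by Qa3; c2: attacked by Pd3.
Legal moves for White: none.
In check with no legal moves → checkmate.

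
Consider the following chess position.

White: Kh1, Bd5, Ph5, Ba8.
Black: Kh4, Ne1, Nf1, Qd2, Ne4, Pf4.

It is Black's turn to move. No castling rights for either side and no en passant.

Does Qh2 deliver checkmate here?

After Qh2: white king on h1; in check: yes, from the black queen on h2.
King squares — g1: attacked by Qh2; g2: attacked by Ne1; h2: attacked by Nf1.
White has no legal moves → checkmate.

yes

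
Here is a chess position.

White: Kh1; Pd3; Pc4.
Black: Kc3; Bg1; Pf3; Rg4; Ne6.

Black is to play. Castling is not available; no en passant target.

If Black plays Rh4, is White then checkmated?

After Rh4: white king on h1; in check: yes, from the black rook on h4.
White has 1 legal reply: Kxg1.
In check but a legal move exists → not checkmate.

no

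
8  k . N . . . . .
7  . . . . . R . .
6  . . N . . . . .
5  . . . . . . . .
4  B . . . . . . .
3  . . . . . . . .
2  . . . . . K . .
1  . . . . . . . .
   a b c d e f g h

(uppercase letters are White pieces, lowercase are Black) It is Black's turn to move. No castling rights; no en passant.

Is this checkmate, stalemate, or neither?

Black to move; black king on a8.
In check: no.
King squares — a7: attacked by Nc6; b7: attacked by Rf7; b8: attacked by Nc6.
Legal moves for Black: none.
Not in check and no legal moves → stalemate.

stalemate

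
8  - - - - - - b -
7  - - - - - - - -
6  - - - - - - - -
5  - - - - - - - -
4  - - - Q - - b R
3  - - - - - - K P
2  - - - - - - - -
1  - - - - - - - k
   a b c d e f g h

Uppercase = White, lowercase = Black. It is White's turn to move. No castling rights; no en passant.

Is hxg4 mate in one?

yes

After hxg4: black king on h1; in check: yes, from the white rook on h4.
King squares — g1: attacked by Qd4; g2: attacked by Kg3; h2: attacked by Kg3.
Black has no legal moves → checkmate.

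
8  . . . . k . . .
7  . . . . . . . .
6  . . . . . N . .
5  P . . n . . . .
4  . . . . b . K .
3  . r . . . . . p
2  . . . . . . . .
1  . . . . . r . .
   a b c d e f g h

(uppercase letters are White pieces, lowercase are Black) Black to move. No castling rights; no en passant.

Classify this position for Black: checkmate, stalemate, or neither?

neither

Black to move; black king on e8.
In check: yes, from the white knight on f6.
Legal moves for Black: Kf8, Kd8, Kf7, Ke7, Nxf6+, Rxf6.
Black is in check but has 6 legal moves → neither.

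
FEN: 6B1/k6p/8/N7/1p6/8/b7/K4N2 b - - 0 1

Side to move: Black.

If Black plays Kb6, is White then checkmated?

no

After Kb6: white king on a1; in check: no.
White is not in check, so this cannot be checkmate.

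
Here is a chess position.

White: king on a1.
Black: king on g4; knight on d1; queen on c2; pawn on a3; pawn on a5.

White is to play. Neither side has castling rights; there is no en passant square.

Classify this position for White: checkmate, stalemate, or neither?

White to move; white king on a1.
In check: no.
King squares — b1: attacked by Qc2; a2: attacked by Qc2; b2: attacked by Nd1.
Legal moves for White: none.
Not in check and no legal moves → stalemate.

stalemate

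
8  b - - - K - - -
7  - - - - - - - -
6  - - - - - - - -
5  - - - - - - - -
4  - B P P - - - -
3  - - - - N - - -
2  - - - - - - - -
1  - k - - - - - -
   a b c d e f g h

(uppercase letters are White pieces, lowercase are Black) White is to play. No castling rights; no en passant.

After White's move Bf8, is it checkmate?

After Bf8: black king on b1; in check: no.
Black is not in check, so this cannot be checkmate.

no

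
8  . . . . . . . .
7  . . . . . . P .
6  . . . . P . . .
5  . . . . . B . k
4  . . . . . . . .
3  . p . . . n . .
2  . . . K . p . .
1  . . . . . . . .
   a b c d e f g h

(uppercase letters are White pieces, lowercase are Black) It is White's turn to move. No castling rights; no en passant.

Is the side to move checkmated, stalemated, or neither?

White to move; white king on d2.
In check: yes, from the black knight on f3.
Legal moves for White: Ke3, Kd3, Kc3, Ke2, Kd1, Kc1.
White is in check but has 6 legal moves → neither.

neither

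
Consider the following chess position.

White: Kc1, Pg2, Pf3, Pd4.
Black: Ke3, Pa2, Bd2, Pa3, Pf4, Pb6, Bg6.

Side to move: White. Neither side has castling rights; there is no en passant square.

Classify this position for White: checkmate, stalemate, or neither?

neither

White to move; white king on c1.
In check: yes, from the black bishop on d2.
Legal moves for White: Kd1.
White is in check but has 1 legal move → neither.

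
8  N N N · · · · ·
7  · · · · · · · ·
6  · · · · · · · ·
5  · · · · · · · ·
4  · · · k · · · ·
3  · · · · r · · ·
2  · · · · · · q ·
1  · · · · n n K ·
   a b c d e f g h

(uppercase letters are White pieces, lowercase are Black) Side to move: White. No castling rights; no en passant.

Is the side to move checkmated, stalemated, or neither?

checkmate

White to move; white king on g1.
In check: yes, from the black queen on g2.
King squares — f1: attacked by Qg2; h1: attacked by Qg2; f2: attacked by Qg2; g2: attacked by Ne1; h2: attacked by Nf1.
Legal moves for White: none.
In check with no legal moves → checkmate.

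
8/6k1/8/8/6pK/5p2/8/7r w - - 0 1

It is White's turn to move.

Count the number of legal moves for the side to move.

White to move; king on h4.
In check: yes, from the black rook on h1.
Legal moves: Kg5, Kxg4, Kg3.
Count: 3.

3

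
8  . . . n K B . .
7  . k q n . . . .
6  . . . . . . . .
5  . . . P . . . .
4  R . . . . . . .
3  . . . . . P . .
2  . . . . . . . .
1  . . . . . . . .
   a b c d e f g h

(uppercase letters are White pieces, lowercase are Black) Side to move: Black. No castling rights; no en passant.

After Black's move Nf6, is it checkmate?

yes

After Nf6: white king on e8; in check: yes, from the black knight on f6.
King squares — d7: attacked by Nf6; e7: attacked by Qc7; f7: attacked by Qc7; d8: attacked by Qc7; f8: own bishop.
White has no legal moves → checkmate.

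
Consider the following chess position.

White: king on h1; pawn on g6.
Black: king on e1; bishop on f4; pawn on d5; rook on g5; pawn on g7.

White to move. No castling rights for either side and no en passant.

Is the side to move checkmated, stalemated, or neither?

White to move; white king on h1.
In check: no.
King squares — g1: attacked by Rg5; g2: attacked by Rg5; h2: attacked by Bf4.
Legal moves for White: none.
Not in check and no legal moves → stalemate.

stalemate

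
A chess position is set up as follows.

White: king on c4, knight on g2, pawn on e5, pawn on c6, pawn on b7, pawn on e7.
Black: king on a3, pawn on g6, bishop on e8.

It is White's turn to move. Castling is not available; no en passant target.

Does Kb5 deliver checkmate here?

After Kb5: black king on a3; in check: no.
Black is not in check, so this cannot be checkmate.

no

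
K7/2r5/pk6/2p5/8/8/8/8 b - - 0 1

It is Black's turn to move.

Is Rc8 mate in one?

After Rc8: white king on a8; in check: yes, from the black rook on c8.
King squares — a7: attacked by Kb6; b7: attacked by Kb6; b8: attacked by Rc8.
White has no legal moves → checkmate.

yes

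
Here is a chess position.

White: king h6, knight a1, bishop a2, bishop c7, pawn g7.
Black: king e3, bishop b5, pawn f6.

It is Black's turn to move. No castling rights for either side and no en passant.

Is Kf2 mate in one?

After Kf2: white king on h6; in check: no.
White is not in check, so this cannot be checkmate.

no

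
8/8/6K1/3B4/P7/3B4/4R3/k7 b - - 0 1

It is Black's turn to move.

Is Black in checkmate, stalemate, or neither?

stalemate

Black to move; black king on a1.
In check: no.
King squares — b1: attacked by Bd3; a2: attacked by Re2; b2: attacked by Re2.
Legal moves for Black: none.
Not in check and no legal moves → stalemate.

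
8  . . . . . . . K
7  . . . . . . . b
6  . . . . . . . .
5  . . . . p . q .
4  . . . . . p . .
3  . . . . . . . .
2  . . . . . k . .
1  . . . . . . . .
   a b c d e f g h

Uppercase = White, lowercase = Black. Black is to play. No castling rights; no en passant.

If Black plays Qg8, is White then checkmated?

yes

After Qg8: white king on h8; in check: yes, from the black queen on g8.
King squares — g7: attacked by Qg8; h7: attacked by Qg8; g8: attacked by Bh7.
White has no legal moves → checkmate.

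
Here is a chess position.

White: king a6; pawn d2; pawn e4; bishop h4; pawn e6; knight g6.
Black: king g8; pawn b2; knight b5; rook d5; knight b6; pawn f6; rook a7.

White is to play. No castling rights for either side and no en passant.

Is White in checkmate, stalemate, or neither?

neither

White to move; white king on a6.
In check: yes, from the black rook on a7.
Legal moves for White: Kxb6.
White is in check but has 1 legal move → neither.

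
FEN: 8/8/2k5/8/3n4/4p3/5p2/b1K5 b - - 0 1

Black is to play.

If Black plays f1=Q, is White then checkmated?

yes

After f1=Q: white king on c1; in check: yes, from the black queen on f1.
King squares — b1: attacked by Qf1; d1: attacked by Qf1; b2: attacked by Ba1; c2: attacked by Nd4; d2: attacked by Pe3.
White has no legal moves → checkmate.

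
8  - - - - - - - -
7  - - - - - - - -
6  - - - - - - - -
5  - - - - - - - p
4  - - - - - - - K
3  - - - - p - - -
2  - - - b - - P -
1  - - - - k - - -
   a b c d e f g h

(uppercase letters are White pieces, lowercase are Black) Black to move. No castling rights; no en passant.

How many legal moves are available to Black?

9

Black to move; king on e1.
In check: no.
Legal moves: Ba5, Bb4, Bc3, Bc1, Kf2, Ke2, Kf1, Kd1, e2.
Count: 9.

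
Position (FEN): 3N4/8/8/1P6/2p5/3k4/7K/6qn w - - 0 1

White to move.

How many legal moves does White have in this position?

White to move; king on h2.
In check: yes, from the black queen on g1.
Legal moves: Kh3, Kxg1.
Count: 2.

2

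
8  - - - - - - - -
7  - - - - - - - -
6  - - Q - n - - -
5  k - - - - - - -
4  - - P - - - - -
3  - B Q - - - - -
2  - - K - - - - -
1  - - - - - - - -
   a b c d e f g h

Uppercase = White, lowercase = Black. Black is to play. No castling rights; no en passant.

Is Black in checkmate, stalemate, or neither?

Black to move; black king on a5.
In check: yes, from the white queen on c3.
King squares — a4: attacked by Bb3; b4: attacked by Qc3; b5: attacked by Pc4; a6: attacked by Qc6; b6: attacked by Qc6.
Legal moves for Black: none.
In check with no legal moves → checkmate.

checkmate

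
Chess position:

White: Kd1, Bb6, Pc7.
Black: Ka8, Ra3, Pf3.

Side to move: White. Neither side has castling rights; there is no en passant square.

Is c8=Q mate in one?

yes

After c8=Q: black king on a8; in check: yes, from the white queen on c8.
King squares — a7: attacked by Bb6; b7: attacked by Qc8; b8: attacked by Qc8.
Black has no legal moves → checkmate.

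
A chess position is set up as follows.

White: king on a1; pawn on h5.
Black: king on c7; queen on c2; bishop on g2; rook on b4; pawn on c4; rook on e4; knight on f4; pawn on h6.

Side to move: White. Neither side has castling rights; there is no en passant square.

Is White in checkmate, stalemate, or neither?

White to move; white king on a1.
In check: no.
King squares — b1: attacked by Qc2; a2: attacked by Qc2; b2: attacked by Qc2.
Legal moves for White: none.
Not in check and no legal moves → stalemate.

stalemate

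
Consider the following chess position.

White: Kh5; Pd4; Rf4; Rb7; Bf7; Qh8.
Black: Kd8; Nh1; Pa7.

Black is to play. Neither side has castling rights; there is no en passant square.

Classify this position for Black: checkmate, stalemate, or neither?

Black to move; black king on d8.
In check: yes, from the white queen on h8.
King squares — c7: attacked by Rb7; d7: attacked by Rb7; e7: attacked by Rb7; c8: attacked by Qh8; e8: attacked by Bf7.
Legal moves for Black: none.
In check with no legal moves → checkmate.

checkmate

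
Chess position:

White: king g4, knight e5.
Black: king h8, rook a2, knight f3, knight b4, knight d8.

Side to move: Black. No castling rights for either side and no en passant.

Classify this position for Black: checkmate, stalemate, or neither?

Black to move; black king on h8.
In check: no.
Legal moves for Black include: Kg8, Kh7, Kg7, Nf7, Nb7, Ne6, Ndc6, Nbc6, Na6, Nd5, Nd3, Nc2, Ng5, Nxe5+, Nh4, Nd4, Nh2+, Nd2, ... (list truncated; more exist).
Black has legal moves and is not in check → neither.

neither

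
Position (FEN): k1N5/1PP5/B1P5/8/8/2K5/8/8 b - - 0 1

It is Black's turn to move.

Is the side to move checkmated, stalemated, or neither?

checkmate

Black to move; black king on a8.
In check: yes, from the white pawn on b7.
King squares — a7: attacked by Nc8; b7: attacked by Ba6; b8: attacked by Pc7.
Legal moves for Black: none.
In check with no legal moves → checkmate.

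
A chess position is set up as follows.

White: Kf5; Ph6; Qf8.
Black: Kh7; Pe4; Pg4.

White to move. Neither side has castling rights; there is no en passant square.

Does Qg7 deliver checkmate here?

After Qg7: black king on h7; in check: yes, from the white queen on g7.
King squares — g6: attacked by Kf5; h6: attacked by Qg7; g7: attacked by Ph6; g8: attacked by Qg7; h8: attacked by Qg7.
Black has no legal moves → checkmate.

yes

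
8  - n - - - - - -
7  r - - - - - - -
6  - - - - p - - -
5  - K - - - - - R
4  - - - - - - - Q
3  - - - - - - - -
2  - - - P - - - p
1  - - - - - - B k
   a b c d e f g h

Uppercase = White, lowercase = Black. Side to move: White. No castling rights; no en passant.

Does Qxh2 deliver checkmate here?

yes

After Qxh2: black king on h1; in check: yes, from the white queen on h2.
King squares — g1: attacked by Qh2; g2: attacked by Qh2; h2: attacked by Bg1.
Black has no legal moves → checkmate.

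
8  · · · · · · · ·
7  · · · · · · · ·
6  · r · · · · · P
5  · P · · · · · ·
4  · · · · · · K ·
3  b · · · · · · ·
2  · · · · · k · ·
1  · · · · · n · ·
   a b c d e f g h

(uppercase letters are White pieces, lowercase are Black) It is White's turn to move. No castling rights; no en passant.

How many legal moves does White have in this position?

White to move; king on g4.
In check: no.
Legal moves: Kh5, Kg5, Kf5, Kh4, Kf4, Kh3, h7.
Count: 7.

7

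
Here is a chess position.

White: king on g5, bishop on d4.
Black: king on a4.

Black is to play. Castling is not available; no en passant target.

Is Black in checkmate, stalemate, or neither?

neither

Black to move; black king on a4.
In check: no.
Legal moves for Black: Kb5, Ka5, Kb4, Kb3, Ka3.
Black has 5 legal moves and is not in check → neither.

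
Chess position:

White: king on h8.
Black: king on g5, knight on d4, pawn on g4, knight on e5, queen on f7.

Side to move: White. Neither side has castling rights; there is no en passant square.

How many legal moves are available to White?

0

White to move; king on h8.
In check: no.
Legal moves: none.
Count: 0.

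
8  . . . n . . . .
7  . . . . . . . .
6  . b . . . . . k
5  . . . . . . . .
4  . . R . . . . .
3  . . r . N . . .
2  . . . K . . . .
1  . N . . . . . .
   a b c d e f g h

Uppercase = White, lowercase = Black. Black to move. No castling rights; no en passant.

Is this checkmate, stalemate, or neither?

Black to move; black king on h6.
In check: no.
Legal moves for Black include: Nf7, Nb7, Ne6, Nc6, Kh7, Kg7, Kg6, Kh5, Kg5, Bc7, Ba7, Bc5, Ba5, Bd4, Bxe3+, Rxc4, Rxe3, Rd3+, ... (list truncated; more exist).
Black has legal moves and is not in check → neither.

neither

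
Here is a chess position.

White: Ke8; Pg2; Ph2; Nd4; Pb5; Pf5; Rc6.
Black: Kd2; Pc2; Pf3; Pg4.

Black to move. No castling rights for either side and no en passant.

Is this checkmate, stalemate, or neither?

neither

Black to move; black king on d2.
In check: no.
Legal moves for Black: Ke3, Kd3, Ke1, Kd1, Kc1, fxg2, g3, f2, c1=Q, c1=R, c1=B, c1=N.
Black has 12 legal moves and is not in check → neither.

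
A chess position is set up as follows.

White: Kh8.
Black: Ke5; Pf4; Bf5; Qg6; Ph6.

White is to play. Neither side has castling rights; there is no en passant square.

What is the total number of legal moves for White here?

White to move; king on h8.
In check: no.
Legal moves: none.
Count: 0.

0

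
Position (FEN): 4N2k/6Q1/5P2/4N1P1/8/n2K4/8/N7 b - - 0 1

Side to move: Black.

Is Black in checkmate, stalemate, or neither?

Black to move; black king on h8.
In check: yes, from the white queen on g7.
King squares — g7: attacked by Pf6; h7: attacked by Qg7; g8: attacked by Qg7.
Legal moves for Black: none.
In check with no legal moves → checkmate.

checkmate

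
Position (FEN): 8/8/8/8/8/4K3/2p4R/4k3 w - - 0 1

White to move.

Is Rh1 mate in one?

After Rh1: black king on e1; in check: yes, from the white rook on h1.
King squares — d1: attacked by Rh1; f1: attacked by Rh1; d2: attacked by Ke3; e2: attacked by Ke3; f2: attacked by Ke3.
Black has no legal moves → checkmate.

yes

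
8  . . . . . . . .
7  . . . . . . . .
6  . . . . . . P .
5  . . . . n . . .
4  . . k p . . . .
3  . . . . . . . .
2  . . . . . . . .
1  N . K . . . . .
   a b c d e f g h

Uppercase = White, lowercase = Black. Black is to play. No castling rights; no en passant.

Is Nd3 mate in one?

no

After Nd3: white king on c1; in check: yes, from the black knight on d3.
White has 4 legal replies: Kd2, Kc2, Kd1, Kb1.
In check but a legal move exists → not checkmate.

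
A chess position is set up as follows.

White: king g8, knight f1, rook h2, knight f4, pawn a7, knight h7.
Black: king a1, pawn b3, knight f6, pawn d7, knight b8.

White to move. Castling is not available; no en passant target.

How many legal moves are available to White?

5

White to move; king on g8.
In check: yes, from the black knight on f6.
Legal moves: Kh8, Kf8, Kg7, Kf7, Nxf6.
Count: 5.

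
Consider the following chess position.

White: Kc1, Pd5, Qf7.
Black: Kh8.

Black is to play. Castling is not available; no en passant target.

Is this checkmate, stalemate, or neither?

Black to move; black king on h8.
In check: no.
King squares — g7: attacked by Qf7; h7: attacked by Qf7; g8: attacked by Qf7.
Legal moves for Black: none.
Not in check and no legal moves → stalemate.

stalemate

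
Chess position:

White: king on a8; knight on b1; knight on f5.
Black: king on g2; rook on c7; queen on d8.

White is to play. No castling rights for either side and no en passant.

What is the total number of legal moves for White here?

White to move; king on a8.
In check: yes, from the black queen on d8.
Legal moves: none.
Count: 0.

0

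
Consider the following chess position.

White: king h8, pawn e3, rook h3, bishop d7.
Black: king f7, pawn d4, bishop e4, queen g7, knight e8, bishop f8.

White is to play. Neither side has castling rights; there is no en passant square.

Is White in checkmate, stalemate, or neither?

White to move; white king on h8.
In check: yes, from the black queen on g7.
King squares — g7: attacked by Kf7; h7: attacked by Be4; g8: attacked by Kf7.
Legal moves for White: none.
In check with no legal moves → checkmate.

checkmate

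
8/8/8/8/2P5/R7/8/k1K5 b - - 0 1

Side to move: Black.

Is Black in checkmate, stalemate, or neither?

Black to move; black king on a1.
In check: yes, from the white rook on a3.
King squares — b1: attacked by Kc1; a2: attacked by Ra3; b2: attacked by Kc1.
Legal moves for Black: none.
In check with no legal moves → checkmate.

checkmate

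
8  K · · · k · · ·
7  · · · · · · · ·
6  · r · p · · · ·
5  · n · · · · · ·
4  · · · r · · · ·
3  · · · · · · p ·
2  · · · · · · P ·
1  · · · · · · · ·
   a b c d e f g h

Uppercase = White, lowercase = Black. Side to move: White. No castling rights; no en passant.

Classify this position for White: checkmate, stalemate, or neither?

White to move; white king on a8.
In check: no.
King squares — a7: attacked by Nb5; b7: attacked by Rb6; b8: attacked by Rb6.
Legal moves for White: none.
Not in check and no legal moves → stalemate.

stalemate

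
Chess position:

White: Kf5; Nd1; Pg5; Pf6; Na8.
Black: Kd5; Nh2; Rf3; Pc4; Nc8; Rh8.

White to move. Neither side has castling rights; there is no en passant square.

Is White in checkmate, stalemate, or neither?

White to move; white king on f5.
In check: yes, from the black rook on f3.
King squares — e4: attacked by Kd5; f4: attacked by Rf3; g4: attacked by Nh2; e5: attacked by Kd5; g5: own pawn; e6: attacked by Kd5; f6: own pawn; g6: available.
Legal moves for White: Kg6.
White is in check but has 1 legal move → neither.

neither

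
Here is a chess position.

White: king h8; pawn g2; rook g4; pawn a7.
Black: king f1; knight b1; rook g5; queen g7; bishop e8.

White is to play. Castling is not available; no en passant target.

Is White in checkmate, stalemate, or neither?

White to move; white king on h8.
In check: yes, from the black queen on g7.
King squares — g7: attacked by Rg5; h7: attacked by Qg7; g8: attacked by Qg7.
Legal moves for White: none.
In check with no legal moves → checkmate.

checkmate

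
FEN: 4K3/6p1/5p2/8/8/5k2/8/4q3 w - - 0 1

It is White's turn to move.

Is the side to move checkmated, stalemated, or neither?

White to move; white king on e8.
In check: yes, from the black queen on e1.
King squares — d7: available; e7: attacked by Qe1; f7: available; d8: available; f8: available.
Legal moves for White: Kf8, Kd8, Kf7, Kd7.
White is in check but has 4 legal moves → neither.

neither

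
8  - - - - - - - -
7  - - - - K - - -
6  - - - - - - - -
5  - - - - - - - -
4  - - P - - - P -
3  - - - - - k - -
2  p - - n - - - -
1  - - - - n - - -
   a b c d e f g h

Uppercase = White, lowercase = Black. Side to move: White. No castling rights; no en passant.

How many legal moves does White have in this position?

White to move; king on e7.
In check: no.
Legal moves: Kf8, Ke8, Kd8, Kf7, Kd7, Kf6, Ke6, Kd6, g5, c5.
Count: 10.

10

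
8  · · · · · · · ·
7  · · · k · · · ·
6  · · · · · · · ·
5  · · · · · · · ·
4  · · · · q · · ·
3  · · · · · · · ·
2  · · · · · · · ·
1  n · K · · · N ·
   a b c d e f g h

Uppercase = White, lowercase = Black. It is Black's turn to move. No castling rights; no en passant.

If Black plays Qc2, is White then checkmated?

After Qc2: white king on c1; in check: yes, from the black queen on c2.
King squares — b1: attacked by Qc2; d1: attacked by Qc2; b2: attacked by Qc2; c2: attacked by Na1; d2: attacked by Qc2.
White has no legal moves → checkmate.

yes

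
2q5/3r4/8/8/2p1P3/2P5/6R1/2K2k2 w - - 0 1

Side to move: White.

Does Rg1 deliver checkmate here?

After Rg1: black king on f1; in check: yes, from the white rook on g1.
Black has 3 legal replies: Kf2, Ke2, Kxg1.
In check but a legal move exists → not checkmate.

no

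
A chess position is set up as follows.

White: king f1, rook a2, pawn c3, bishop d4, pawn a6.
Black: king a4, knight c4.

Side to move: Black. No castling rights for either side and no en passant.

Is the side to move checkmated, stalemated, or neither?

Black to move; black king on a4.
In check: yes, from the white rook on a2.
King squares — a3: attacked by Ra2; b3: available; b4: attacked by Pc3; a5: attacked by Ra2; b5: available.
Legal moves for Black: Kb5, Kb3, Na3.
Black is in check but has 3 legal moves → neither.

neither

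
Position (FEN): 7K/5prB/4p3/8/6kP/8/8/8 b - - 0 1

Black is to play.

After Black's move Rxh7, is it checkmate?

After Rxh7: white king on h8; in check: yes, from the black rook on h7.
White has 2 legal replies: Kg8, Kxh7.
In check but a legal move exists → not checkmate.

no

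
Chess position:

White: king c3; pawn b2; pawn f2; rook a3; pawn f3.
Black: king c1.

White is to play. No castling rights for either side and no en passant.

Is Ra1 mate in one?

yes

After Ra1: black king on c1; in check: yes, from the white rook on a1.
King squares — b1: attacked by Ra1; d1: attacked by Ra1; b2: attacked by Kc3; c2: attacked by Kc3; d2: attacked by Kc3.
Black has no legal moves → checkmate.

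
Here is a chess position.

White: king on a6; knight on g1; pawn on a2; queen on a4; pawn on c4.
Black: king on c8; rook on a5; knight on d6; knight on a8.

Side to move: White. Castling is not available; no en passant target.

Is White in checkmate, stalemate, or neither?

White to move; white king on a6.
In check: yes, from the black rook on a5.
Legal moves for White: Kxa5, Qxa5.
White is in check but has 2 legal moves → neither.

neither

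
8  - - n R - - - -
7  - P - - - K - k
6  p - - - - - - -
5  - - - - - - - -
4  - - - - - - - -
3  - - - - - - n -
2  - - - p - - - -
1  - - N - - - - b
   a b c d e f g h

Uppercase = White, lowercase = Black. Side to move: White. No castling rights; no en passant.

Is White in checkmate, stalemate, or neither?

White to move; white king on f7.
In check: no.
Legal moves for White include: Rh8+, Rg8, Rf8, Re8, Rxc8, Rd7, Rd6, Rd5, Rd4, Rd3, Rxd2, Kf8, Ke8, Kf6, Ke6, Nd3, Nb3, Ne2, ... (list truncated; more exist).
White has legal moves and is not in check → neither.

neither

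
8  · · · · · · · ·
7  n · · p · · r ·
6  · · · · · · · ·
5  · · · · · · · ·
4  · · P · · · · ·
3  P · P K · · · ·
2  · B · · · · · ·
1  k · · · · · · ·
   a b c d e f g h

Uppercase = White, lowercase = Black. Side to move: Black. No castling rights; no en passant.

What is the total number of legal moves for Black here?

Black to move; king on a1.
In check: yes, from the white bishop on b2.
Legal moves: Kxb2, Ka2, Kb1.
Count: 3.

3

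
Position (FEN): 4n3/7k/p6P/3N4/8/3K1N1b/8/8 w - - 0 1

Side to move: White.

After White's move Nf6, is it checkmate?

After Nf6: black king on h7; in check: yes, from the white knight on f6.
Black has 4 legal replies: Kh8, Kxh6, Kg6, Nxf6.
In check but a legal move exists → not checkmate.

no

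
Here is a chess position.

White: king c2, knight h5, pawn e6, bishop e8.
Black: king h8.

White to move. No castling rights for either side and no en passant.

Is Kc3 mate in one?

After Kc3: black king on h8; in check: no.
Black is not in check, so this cannot be checkmate.

no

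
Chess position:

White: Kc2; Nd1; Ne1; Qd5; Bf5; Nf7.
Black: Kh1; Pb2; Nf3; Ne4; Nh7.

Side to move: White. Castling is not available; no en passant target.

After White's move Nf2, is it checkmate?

no

After Nf2: black king on h1; in check: yes, from the white knight on f2.
Black has 3 legal replies: Kh2, Kg1, Nxf2.
In check but a legal move exists → not checkmate.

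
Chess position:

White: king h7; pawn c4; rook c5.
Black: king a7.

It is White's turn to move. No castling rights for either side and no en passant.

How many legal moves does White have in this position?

15

White to move; king on h7.
In check: no.
Legal moves: Kh8, Kg8, Kg7, Kh6, Kg6, Rc8, Rc7+, Rc6, Rh5, Rg5, Rf5, Re5, Rd5, Rb5, Ra5+.
Count: 15.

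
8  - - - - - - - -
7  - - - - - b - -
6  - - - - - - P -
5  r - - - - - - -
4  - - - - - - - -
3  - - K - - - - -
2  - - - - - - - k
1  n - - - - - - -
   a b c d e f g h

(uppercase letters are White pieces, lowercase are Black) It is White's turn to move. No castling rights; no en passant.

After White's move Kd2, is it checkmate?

After Kd2: black king on h2; in check: no.
Black is not in check, so this cannot be checkmate.

no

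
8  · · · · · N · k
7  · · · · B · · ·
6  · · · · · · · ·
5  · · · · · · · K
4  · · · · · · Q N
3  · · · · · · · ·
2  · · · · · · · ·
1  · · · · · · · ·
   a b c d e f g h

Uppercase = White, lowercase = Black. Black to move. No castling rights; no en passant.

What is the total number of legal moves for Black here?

0

Black to move; king on h8.
In check: no.
Legal moves: none.
Count: 0.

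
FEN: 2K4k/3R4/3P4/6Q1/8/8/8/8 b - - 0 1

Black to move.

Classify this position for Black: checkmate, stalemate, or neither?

stalemate

Black to move; black king on h8.
In check: no.
King squares — g7: attacked by Qg5; h7: attacked by Rd7; g8: attacked by Qg5.
Legal moves for Black: none.
Not in check and no legal moves → stalemate.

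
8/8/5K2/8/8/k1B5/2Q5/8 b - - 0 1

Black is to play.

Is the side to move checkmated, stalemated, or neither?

Black to move; black king on a3.
In check: no.
King squares — a2: attacked by Qc2; b2: attacked by Qc2; b3: attacked by Qc2; a4: attacked by Qc2; b4: attacked by Bc3.
Legal moves for Black: none.
Not in check and no legal moves → stalemate.

stalemate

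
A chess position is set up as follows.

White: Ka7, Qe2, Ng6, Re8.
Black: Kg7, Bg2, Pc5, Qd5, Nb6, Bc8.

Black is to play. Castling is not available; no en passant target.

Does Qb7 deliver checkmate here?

yes

After Qb7: white king on a7; in check: yes, from the black queen on b7.
King squares — a6: attacked by Qb7; b6: attacked by Qb7; b7: attacked by Bg2; a8: attacked by Nb6; b8: attacked by Qb7.
White has no legal moves → checkmate.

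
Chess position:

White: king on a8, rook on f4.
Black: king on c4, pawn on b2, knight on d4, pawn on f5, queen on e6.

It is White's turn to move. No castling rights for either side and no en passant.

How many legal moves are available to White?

White to move; king on a8.
In check: no.
Legal moves: Kb8, Kb7, Ka7, Rxf5, Rh4, Rg4, Re4, Rxd4+, Rf3, Rf2, Rf1.
Count: 11.

11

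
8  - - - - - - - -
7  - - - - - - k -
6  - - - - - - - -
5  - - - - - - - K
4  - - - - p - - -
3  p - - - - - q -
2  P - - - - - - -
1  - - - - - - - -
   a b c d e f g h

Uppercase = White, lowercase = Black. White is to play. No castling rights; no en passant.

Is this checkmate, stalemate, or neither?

White to move; white king on h5.
In check: no.
King squares — g4: attacked by Qg3; h4: attacked by Qg3; g5: attacked by Qg3; g6: attacked by Qg3; h6: attacked by Kg7.
Legal moves for White: none.
Not in check and no legal moves → stalemate.

stalemate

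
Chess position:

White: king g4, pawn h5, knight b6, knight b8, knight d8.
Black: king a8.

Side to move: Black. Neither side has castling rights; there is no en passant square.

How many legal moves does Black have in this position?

Black to move; king on a8.
In check: yes, from the white knight on b6.
Legal moves: Kxb8, Ka7.
Count: 2.

2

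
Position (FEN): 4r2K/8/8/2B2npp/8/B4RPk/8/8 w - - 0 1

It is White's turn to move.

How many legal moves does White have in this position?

2

White to move; king on h8.
In check: yes, from the black rook on e8.
Legal moves: Kh7, Bf8.
Count: 2.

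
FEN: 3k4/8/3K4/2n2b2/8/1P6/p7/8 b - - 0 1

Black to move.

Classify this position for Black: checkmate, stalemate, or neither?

neither

Black to move; black king on d8.
In check: no.
Legal moves for Black include: Ke8, Kc8, Bc8, Bh7, Bd7, Bg6, Be6, Bg4, Be4, Bh3, Bd3, Bc2, Bb1, Nd7, Nb7+, Ne6, Na6, Ne4+, ... (list truncated; more exist).
Black has legal moves and is not in check → neither.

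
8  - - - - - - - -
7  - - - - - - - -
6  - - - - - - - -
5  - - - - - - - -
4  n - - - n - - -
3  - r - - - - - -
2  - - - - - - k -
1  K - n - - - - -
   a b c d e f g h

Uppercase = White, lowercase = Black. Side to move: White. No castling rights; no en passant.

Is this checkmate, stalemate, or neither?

stalemate

White to move; white king on a1.
In check: no.
King squares — b1: attacked by Rb3; a2: attacked by Nc1; b2: attacked by Rb3.
Legal moves for White: none.
Not in check and no legal moves → stalemate.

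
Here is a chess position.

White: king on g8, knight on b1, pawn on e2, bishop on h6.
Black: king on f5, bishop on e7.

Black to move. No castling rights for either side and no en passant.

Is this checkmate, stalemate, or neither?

neither

Black to move; black king on f5.
In check: no.
Legal moves for Black: Bf8, Bd8, Bf6, Bd6, Bg5, Bc5, Bh4, Bb4, Ba3, Kg6, Kf6, Ke6, Ke5, Kg4, Ke4.
Black has 15 legal moves and is not in check → neither.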